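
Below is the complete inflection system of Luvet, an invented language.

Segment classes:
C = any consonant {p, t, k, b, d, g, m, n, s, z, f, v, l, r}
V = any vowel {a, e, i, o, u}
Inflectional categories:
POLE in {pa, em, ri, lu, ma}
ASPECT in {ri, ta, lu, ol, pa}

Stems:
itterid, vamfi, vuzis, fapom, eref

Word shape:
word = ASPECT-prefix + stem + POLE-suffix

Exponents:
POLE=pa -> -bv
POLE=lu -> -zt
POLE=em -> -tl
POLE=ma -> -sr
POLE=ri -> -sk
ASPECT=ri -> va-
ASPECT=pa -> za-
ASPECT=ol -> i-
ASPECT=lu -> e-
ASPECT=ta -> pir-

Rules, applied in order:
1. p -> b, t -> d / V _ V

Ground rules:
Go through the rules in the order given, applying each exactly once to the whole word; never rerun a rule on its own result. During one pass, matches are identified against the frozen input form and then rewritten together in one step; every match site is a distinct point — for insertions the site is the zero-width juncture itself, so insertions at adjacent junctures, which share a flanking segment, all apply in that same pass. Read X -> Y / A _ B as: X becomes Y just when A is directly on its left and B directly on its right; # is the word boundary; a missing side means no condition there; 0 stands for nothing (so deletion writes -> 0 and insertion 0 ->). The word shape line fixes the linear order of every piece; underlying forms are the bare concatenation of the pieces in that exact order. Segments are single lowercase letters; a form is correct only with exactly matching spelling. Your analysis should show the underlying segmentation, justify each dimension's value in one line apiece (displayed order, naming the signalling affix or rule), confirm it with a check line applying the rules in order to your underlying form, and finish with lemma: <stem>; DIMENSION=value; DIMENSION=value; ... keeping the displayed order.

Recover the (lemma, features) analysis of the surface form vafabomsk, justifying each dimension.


underlying: va-fapom-sk
POLE=ri - signalled by the affix -sk
ASPECT=ri - signalled by the affix va-
check: vafapomsk -> vafabomsk
lemma: fapom; POLE=ri; ASPECT=ri


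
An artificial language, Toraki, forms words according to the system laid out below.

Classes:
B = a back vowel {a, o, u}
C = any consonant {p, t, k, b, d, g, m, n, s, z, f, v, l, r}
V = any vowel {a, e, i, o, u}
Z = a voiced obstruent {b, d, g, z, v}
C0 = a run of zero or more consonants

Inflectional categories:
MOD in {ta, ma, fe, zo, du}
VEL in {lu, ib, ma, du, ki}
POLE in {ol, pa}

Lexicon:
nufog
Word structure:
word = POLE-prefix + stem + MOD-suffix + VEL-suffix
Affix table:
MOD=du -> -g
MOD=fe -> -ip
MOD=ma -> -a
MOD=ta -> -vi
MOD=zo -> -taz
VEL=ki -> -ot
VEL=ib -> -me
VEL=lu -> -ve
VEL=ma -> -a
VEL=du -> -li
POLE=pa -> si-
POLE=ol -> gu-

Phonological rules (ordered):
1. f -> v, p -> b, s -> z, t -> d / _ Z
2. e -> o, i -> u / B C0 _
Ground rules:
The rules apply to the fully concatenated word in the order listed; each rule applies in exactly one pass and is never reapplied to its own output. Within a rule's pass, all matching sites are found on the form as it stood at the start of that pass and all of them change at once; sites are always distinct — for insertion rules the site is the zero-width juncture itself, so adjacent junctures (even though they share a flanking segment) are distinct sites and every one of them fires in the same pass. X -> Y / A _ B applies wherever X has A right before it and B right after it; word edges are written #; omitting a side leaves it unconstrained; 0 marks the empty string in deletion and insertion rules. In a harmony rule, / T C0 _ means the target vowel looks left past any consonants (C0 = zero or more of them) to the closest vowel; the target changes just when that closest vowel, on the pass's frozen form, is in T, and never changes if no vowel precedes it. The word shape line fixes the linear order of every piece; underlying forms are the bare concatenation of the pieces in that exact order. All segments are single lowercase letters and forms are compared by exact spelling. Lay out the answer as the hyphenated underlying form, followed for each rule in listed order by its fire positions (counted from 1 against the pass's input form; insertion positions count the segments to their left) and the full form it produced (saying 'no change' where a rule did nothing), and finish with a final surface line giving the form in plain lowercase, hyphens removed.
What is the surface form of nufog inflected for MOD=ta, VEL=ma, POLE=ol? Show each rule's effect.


underlying: gu-nufog-vi-a
1. f -> v, p -> b, s -> z, t -> d / _ Z: no change
2. e -> o, i -> u / B C0 _: fires at position(s) 9: gunufogvua
surface: gunufogvua


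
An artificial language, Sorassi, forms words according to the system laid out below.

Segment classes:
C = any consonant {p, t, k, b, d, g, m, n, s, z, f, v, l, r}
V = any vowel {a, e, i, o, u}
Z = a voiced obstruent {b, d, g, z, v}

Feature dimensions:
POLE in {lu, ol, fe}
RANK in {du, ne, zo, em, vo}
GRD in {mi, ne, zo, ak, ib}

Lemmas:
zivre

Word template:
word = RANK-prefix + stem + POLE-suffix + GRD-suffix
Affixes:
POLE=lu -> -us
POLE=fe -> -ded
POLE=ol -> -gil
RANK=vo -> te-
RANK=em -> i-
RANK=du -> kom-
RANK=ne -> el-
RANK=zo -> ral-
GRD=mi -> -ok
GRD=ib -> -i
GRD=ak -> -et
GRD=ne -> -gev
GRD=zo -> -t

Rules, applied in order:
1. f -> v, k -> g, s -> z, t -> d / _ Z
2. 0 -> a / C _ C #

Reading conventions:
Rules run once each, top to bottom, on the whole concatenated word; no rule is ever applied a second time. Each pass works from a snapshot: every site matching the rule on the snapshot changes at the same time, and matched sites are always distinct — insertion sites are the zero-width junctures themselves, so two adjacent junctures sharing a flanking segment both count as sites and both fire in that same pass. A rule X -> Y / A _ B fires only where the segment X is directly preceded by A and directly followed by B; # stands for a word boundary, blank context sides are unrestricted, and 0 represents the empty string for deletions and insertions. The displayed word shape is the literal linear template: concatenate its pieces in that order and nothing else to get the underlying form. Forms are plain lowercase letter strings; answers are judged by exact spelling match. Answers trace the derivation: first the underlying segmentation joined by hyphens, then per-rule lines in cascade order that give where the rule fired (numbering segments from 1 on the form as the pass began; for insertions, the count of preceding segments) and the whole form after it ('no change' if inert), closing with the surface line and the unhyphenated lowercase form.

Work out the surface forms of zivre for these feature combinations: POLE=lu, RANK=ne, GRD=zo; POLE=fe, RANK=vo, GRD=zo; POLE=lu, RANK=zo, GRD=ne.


cell POLE=lu, RANK=ne, GRD=zo:
underlying: el-zivre-us-t
1. f -> v, k -> g, s -> z, t -> d / _ Z: no change
2. 0 -> a / C _ C #: inserts after position(s) 9: elzivreusat
surface: elzivreusat

cell POLE=fe, RANK=vo, GRD=zo:
underlying: te-zivre-ded-t
1. f -> v, k -> g, s -> z, t -> d / _ Z: no change
2. 0 -> a / C _ C #: inserts after position(s) 10: tezivrededat
surface: tezivrededat

cell POLE=lu, RANK=zo, GRD=ne:
underlying: ral-zivre-us-gev
1. f -> v, k -> g, s -> z, t -> d / _ Z: fires at position(s) 10: ralzivreuzgev
2. 0 -> a / C _ C #: no change
surface: ralzivreuzgev


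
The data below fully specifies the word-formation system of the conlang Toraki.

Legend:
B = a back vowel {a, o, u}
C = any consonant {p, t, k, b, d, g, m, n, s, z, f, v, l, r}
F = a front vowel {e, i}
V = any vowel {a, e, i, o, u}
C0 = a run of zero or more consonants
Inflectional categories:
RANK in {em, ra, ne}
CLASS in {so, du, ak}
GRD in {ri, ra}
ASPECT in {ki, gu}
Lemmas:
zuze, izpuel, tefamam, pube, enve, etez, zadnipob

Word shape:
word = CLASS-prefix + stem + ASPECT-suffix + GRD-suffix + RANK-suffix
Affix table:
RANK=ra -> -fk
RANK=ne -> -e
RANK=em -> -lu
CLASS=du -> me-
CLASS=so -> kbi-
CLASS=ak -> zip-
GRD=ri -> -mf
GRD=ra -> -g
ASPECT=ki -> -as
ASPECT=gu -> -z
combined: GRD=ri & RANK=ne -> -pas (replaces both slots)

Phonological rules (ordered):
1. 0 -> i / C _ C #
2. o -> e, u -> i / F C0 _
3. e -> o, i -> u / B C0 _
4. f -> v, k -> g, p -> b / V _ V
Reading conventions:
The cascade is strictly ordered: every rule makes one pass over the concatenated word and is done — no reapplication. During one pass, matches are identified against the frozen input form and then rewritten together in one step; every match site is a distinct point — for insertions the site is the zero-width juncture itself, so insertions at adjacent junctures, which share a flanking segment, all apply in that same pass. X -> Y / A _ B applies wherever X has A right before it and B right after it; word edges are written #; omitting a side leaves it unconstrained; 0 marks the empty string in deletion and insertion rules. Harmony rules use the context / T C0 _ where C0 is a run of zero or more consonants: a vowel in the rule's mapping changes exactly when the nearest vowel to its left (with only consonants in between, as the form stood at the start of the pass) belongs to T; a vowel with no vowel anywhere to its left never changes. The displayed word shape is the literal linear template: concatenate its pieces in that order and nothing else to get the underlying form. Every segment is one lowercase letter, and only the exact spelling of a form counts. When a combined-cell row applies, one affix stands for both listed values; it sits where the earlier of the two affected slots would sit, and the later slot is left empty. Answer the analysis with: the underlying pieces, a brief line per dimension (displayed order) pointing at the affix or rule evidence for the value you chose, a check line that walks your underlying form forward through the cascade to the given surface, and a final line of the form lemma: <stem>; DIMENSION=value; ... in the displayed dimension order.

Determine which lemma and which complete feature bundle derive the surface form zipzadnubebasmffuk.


underlying: zip-zadnipob-as-mf-fk
RANK=ra - signalled by the affix -fk
CLASS=ak - signalled by the affix zip-
GRD=ri - signalled by the affix -mf
ASPECT=ki - signalled by the affix -as
check: zipzadnipobasmffk -> zipzadnipobasmffik -> zipzadnipebasmffik -> zipzadnupebasmffuk -> zipzadnubebasmffuk
lemma: zadnipob; RANK=ra; CLASS=ak; GRD=ri; ASPECT=ki


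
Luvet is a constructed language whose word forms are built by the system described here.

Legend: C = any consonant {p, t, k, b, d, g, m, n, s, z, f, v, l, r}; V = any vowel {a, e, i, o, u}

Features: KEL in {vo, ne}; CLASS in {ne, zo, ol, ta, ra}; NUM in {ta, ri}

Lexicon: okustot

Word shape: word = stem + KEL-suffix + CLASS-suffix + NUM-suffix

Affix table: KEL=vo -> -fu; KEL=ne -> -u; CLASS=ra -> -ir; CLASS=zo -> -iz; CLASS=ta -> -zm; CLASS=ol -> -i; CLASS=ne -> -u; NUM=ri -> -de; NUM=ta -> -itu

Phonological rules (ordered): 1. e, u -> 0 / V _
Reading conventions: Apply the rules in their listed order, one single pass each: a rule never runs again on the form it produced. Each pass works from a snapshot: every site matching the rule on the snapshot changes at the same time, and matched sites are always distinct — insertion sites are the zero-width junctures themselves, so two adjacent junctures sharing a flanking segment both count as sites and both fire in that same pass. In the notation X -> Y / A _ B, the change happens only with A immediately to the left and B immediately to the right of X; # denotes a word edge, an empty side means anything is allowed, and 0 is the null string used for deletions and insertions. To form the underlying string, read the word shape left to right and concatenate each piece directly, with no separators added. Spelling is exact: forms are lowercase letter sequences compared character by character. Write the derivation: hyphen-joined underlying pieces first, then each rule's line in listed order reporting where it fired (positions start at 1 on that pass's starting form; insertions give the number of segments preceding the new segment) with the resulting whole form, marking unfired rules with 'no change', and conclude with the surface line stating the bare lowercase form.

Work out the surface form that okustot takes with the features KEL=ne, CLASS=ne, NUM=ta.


underlying: okustot-u-u-itu
1. e, u -> 0 / V _: fires at position(s) 9: okustotuitu
surface: okustotuitu


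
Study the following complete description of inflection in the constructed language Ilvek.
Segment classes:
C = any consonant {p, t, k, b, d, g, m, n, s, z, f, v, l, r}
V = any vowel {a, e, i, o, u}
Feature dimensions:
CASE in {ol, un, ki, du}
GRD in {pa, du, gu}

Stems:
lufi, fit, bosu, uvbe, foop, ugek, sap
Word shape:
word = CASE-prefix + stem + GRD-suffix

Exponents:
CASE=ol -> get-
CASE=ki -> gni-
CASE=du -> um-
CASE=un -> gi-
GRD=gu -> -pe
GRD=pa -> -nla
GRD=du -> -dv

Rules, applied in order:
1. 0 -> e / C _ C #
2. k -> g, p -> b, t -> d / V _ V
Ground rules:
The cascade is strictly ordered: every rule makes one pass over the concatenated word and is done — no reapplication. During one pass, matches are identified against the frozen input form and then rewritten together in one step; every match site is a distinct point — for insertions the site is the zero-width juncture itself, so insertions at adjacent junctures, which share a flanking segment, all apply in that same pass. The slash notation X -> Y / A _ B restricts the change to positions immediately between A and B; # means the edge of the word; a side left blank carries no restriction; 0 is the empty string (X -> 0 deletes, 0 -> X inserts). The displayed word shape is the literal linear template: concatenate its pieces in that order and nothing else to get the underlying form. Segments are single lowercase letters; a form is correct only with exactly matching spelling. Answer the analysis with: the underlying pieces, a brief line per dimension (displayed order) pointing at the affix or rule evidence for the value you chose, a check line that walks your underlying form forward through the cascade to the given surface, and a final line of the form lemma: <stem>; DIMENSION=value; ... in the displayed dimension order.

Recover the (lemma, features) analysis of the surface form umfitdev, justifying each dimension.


underlying: um-fit-dv
CASE=du - signalled by the affix um-
GRD=du - signalled by the affix -dv
check: umfitdv -> umfitdev -> umfitdev
lemma: fit; CASE=du; GRD=du


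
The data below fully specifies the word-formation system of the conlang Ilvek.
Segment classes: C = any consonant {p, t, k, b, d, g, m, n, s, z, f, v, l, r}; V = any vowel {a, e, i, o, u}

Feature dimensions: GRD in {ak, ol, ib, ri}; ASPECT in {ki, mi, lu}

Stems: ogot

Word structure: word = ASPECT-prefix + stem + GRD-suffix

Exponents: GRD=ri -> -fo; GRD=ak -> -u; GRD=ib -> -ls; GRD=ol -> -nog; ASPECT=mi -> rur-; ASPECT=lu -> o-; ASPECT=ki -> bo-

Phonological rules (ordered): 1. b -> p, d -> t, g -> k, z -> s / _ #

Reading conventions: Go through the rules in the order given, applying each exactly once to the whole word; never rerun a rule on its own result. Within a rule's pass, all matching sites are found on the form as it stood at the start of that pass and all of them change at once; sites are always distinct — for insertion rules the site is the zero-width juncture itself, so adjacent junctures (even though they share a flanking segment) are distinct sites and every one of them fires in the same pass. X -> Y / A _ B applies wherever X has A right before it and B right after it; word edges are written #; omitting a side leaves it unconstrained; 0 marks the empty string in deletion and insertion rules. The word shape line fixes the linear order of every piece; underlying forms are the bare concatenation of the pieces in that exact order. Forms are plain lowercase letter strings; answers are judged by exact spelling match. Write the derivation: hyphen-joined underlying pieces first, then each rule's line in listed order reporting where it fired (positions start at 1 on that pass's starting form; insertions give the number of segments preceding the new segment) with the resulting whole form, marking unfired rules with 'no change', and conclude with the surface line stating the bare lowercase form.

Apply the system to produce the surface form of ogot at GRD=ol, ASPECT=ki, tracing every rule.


underlying: bo-ogot-nog
1. b -> p, d -> t, g -> k, z -> s / _ #: fires at position(s) 9: boogotnok
surface: boogotnok


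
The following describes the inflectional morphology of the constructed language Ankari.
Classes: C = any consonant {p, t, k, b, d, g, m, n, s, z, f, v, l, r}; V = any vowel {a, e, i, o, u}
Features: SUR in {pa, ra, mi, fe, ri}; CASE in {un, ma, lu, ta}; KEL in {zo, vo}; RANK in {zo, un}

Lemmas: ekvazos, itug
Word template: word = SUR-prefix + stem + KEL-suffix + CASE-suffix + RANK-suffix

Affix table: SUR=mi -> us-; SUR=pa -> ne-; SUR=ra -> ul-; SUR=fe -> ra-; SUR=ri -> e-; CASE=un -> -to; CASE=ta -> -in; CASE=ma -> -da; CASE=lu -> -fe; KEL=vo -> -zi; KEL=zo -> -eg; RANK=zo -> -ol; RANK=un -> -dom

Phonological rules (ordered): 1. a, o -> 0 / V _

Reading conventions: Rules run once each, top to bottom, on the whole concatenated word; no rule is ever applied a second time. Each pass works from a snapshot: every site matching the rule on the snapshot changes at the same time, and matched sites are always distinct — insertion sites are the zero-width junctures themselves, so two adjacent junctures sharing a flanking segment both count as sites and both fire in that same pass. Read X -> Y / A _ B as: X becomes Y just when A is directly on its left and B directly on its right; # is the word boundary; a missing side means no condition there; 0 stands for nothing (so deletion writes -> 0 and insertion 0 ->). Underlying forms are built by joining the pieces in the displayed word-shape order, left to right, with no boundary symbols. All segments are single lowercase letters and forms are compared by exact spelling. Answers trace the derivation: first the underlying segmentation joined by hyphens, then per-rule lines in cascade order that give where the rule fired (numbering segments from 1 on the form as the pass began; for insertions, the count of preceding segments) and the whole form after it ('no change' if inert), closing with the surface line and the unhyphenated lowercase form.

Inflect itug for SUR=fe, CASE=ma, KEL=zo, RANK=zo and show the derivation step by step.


underlying: ra-itug-eg-da-ol
1. a, o -> 0 / V _: fires at position(s) 11: raitugegdal
surface: raitugegdal


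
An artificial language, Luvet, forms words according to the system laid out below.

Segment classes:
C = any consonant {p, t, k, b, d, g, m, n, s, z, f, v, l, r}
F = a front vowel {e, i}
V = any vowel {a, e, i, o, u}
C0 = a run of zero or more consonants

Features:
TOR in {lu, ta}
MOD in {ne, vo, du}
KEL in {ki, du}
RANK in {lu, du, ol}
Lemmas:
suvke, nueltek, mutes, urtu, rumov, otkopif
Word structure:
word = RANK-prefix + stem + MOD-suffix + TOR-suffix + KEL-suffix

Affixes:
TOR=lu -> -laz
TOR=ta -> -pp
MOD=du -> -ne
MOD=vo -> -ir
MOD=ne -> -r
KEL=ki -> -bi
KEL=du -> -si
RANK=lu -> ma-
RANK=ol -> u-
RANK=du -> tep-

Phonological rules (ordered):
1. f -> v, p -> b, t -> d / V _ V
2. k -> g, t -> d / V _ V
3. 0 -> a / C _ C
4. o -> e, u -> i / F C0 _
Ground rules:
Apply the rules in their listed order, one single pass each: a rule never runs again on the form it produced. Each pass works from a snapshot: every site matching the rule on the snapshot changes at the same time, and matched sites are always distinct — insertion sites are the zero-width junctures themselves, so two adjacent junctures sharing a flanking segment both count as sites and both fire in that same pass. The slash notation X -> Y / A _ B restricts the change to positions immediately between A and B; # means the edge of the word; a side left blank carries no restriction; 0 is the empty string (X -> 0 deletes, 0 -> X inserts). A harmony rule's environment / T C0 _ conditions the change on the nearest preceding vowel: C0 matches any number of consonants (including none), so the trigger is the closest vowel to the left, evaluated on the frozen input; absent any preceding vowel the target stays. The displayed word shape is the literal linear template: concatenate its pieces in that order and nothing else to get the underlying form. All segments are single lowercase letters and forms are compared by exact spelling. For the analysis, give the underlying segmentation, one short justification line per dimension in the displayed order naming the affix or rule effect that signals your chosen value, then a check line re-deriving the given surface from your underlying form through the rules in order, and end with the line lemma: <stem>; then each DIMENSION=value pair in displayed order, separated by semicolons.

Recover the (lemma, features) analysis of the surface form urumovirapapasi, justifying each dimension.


underlying: u-rumov-ir-pp-si
TOR=ta - signalled by the affix -pp
MOD=vo - signalled by the affix -ir
KEL=du - signalled by the affix -si
RANK=ol - signalled by the affix u-
check: urumovirppsi -> urumovirppsi -> urumovirppsi -> urumovirapapasi -> urumovirapapasi
lemma: rumov; TOR=ta; MOD=vo; KEL=du; RANK=ol


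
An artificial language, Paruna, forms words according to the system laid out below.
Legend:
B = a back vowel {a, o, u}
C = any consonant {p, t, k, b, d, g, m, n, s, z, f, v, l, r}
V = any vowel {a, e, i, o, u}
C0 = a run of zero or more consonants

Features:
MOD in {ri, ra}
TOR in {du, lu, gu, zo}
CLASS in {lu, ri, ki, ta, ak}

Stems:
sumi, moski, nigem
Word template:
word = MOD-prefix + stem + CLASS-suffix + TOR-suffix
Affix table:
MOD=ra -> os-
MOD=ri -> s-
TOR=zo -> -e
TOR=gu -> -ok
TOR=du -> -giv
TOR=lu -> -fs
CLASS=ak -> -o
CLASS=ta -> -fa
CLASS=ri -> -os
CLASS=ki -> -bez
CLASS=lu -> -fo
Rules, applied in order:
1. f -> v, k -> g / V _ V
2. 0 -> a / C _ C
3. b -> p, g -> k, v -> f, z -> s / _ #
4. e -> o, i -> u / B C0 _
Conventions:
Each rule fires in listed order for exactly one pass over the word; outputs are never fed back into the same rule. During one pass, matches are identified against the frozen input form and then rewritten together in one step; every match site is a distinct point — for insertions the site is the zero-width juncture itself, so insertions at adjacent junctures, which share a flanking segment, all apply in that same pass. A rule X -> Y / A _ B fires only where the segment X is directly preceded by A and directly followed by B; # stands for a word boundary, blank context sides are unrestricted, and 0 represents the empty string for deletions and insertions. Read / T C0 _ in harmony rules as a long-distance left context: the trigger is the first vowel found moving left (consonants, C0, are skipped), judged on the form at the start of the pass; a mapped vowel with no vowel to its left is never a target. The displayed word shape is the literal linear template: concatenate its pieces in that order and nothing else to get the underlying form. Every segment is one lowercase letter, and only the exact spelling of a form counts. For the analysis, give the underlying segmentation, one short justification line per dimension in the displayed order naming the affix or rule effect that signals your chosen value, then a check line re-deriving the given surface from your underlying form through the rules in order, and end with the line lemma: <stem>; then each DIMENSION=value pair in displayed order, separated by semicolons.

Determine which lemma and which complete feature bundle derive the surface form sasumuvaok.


underlying: s-sumi-fa-ok
MOD=ri - signalled by the affix s-
TOR=gu - signalled by the affix -ok
CLASS=ta - signalled by the affix -fa
check: ssumifaok -> ssumivaok -> sasumivaok -> sasumivaok -> sasumuvaok
lemma: sumi; MOD=ri; TOR=gu; CLASS=ta


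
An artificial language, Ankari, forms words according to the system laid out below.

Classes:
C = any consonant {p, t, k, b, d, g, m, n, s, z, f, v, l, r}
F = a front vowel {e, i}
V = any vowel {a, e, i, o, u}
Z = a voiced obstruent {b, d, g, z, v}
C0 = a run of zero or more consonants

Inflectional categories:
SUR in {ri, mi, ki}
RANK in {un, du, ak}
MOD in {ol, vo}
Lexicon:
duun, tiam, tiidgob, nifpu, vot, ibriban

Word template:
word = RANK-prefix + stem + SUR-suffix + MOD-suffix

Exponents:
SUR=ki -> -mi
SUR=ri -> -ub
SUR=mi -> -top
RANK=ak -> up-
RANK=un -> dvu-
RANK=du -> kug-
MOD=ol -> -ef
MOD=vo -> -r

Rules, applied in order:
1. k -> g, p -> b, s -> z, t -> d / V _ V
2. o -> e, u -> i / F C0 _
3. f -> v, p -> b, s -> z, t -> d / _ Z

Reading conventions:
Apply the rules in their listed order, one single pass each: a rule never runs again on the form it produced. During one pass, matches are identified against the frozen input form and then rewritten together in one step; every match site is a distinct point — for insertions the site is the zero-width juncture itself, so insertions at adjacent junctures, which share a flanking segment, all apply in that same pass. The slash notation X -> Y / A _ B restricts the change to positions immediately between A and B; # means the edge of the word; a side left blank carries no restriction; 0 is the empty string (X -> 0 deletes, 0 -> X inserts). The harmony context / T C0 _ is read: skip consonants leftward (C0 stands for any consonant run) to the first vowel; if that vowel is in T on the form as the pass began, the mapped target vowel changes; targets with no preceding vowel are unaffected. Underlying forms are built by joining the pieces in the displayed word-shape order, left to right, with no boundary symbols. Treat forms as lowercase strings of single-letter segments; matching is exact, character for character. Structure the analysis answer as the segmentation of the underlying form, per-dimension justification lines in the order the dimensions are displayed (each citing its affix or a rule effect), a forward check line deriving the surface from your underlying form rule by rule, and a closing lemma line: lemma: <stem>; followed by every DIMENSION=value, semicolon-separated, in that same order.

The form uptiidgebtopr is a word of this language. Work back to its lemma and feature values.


underlying: up-tiidgob-top-r
SUR=mi - signalled by the affix -top
RANK=ak - signalled by the affix up-
MOD=vo - signalled by the affix -r
check: uptiidgobtopr -> uptiidgobtopr -> uptiidgebtopr -> uptiidgebtopr
lemma: tiidgob; SUR=mi; RANK=ak; MOD=vo


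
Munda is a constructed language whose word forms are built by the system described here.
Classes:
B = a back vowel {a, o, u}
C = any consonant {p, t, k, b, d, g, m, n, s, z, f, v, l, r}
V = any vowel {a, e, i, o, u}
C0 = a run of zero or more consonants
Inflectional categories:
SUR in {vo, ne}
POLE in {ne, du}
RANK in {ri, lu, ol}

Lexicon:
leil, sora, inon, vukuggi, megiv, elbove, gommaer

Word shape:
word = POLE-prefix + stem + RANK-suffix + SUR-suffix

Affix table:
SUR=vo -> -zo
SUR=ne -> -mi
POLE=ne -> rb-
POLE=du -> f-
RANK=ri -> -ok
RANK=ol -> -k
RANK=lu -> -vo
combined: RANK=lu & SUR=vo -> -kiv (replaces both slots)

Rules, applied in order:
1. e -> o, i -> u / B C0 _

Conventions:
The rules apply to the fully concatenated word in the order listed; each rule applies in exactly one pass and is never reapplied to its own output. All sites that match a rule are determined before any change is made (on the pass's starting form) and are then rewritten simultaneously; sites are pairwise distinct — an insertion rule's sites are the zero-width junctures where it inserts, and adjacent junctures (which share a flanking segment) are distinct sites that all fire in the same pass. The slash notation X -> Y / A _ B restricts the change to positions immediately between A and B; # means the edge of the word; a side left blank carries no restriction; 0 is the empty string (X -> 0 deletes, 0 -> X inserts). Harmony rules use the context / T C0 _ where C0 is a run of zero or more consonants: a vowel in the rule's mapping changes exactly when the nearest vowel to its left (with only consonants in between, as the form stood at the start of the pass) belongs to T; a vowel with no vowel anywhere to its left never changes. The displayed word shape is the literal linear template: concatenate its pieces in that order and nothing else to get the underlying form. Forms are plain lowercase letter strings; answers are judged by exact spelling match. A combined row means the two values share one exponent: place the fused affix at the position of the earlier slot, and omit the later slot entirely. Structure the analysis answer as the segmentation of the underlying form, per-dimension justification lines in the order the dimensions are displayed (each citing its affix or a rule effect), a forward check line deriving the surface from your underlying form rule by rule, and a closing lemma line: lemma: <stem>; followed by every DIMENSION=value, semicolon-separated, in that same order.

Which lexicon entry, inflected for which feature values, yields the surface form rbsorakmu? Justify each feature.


underlying: rb-sora-k-mi
SUR=ne - signalled by the affix -mi
POLE=ne - signalled by the affix rb-
RANK=ol - signalled by the affix -k
check: rbsorakmi -> rbsorakmu
lemma: sora; SUR=ne; POLE=ne; RANK=ol


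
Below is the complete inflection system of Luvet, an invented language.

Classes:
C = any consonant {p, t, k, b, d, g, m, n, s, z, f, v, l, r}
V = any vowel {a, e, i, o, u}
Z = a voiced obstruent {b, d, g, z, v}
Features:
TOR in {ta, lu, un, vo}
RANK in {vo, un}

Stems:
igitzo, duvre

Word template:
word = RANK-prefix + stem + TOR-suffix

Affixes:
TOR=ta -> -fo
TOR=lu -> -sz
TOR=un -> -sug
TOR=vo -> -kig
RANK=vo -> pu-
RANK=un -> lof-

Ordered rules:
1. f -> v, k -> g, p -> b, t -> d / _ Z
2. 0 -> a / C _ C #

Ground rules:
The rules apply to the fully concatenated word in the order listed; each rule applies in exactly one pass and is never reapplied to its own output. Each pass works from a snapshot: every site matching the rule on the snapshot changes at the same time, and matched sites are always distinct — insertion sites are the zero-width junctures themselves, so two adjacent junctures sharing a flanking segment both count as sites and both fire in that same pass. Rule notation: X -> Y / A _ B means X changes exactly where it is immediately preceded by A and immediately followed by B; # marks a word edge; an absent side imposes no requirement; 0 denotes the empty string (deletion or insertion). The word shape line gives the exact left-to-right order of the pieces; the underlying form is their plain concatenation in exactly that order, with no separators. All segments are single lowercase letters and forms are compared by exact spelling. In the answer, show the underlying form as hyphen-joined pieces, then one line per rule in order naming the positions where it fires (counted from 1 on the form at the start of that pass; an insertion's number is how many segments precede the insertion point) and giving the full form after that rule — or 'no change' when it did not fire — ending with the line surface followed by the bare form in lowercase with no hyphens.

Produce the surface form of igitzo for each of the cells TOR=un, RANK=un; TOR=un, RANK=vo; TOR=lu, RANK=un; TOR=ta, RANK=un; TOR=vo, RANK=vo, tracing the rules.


cell TOR=un, RANK=un:
underlying: lof-igitzo-sug
1. f -> v, k -> g, p -> b, t -> d / _ Z: fires at position(s) 7: lofigidzosug
2. 0 -> a / C _ C #: no change
surface: lofigidzosug

cell TOR=un, RANK=vo:
underlying: pu-igitzo-sug
1. f -> v, k -> g, p -> b, t -> d / _ Z: fires at position(s) 6: puigidzosug
2. 0 -> a / C _ C #: no change
surface: puigidzosug

cell TOR=lu, RANK=un:
underlying: lof-igitzo-sz
1. f -> v, k -> g, p -> b, t -> d / _ Z: fires at position(s) 7: lofigidzosz
2. 0 -> a / C _ C #: inserts after position(s) 10: lofigidzosaz
surface: lofigidzosaz

cell TOR=ta, RANK=un:
underlying: lof-igitzo-fo
1. f -> v, k -> g, p -> b, t -> d / _ Z: fires at position(s) 7: lofigidzofo
2. 0 -> a / C _ C #: no change
surface: lofigidzofo

cell TOR=vo, RANK=vo:
underlying: pu-igitzo-kig
1. f -> v, k -> g, p -> b, t -> d / _ Z: fires at position(s) 6: puigidzokig
2. 0 -> a / C _ C #: no change
surface: puigidzokig


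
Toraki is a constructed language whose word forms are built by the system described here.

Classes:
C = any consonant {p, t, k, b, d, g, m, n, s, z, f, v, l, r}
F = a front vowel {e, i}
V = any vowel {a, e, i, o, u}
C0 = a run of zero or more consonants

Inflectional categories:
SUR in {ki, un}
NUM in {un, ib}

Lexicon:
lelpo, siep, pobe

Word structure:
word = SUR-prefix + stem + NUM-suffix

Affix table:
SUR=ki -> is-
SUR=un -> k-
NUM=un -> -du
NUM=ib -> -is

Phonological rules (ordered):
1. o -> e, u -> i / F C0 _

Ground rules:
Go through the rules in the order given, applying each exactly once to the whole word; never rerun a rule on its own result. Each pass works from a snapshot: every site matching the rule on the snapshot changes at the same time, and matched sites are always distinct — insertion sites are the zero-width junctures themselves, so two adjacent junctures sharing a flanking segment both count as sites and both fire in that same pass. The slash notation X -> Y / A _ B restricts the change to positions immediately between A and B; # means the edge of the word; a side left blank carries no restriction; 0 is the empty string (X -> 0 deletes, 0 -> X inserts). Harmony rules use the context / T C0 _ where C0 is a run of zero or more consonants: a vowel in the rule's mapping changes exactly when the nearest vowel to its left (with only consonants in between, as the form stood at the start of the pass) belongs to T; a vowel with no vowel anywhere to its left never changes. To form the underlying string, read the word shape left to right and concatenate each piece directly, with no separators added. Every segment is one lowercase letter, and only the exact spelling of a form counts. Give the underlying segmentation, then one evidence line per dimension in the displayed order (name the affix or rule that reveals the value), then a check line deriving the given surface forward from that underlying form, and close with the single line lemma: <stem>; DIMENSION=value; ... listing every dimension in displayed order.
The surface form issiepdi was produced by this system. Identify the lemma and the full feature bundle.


underlying: is-siep-du
SUR=ki - signalled by the affix is-
NUM=un - signalled by the affix -du
check: issiepdu -> issiepdi
lemma: siep; SUR=ki; NUM=un


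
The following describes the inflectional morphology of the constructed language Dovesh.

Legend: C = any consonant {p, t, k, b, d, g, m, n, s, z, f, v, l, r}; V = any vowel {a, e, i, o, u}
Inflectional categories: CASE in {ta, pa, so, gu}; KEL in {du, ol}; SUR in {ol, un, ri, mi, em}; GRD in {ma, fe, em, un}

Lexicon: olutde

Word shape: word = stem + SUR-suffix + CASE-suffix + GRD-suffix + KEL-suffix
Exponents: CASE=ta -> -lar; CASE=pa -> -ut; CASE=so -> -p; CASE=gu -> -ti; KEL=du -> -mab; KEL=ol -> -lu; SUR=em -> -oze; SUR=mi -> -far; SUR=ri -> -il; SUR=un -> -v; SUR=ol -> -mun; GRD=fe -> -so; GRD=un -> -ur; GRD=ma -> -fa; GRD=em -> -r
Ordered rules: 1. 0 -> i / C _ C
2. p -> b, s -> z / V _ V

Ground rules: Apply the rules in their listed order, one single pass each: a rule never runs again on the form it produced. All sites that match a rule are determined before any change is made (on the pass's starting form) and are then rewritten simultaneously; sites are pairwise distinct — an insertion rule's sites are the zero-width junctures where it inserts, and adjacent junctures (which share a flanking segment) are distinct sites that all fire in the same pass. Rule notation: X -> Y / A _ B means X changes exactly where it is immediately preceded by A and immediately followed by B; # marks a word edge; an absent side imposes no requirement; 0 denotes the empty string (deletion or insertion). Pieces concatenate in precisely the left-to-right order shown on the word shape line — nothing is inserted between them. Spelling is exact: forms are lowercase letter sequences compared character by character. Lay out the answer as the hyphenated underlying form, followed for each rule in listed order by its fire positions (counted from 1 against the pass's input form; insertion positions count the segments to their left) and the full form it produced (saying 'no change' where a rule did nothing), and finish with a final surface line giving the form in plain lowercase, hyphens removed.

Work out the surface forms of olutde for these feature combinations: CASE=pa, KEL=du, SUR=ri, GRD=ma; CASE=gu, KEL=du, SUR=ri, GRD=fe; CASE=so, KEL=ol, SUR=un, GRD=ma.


cell CASE=pa, KEL=du, SUR=ri, GRD=ma:
underlying: olutde-il-ut-fa-mab
1. 0 -> i / C _ C: inserts after position(s) 4, 10: olutideilutifamab
2. p -> b, s -> z / V _ V: no change
surface: olutideilutifamab

cell CASE=gu, KEL=du, SUR=ri, GRD=fe:
underlying: olutde-il-ti-so-mab
1. 0 -> i / C _ C: inserts after position(s) 4, 8: olutideilitisomab
2. p -> b, s -> z / V _ V: fires at position(s) 13: olutideilitizomab
surface: olutideilitizomab

cell CASE=so, KEL=ol, SUR=un, GRD=ma:
underlying: olutde-v-p-fa-lu
1. 0 -> i / C _ C: inserts after position(s) 4, 7, 8: olutidevipifalu
2. p -> b, s -> z / V _ V: fires at position(s) 10: olutidevibifalu
surface: olutidevibifalu


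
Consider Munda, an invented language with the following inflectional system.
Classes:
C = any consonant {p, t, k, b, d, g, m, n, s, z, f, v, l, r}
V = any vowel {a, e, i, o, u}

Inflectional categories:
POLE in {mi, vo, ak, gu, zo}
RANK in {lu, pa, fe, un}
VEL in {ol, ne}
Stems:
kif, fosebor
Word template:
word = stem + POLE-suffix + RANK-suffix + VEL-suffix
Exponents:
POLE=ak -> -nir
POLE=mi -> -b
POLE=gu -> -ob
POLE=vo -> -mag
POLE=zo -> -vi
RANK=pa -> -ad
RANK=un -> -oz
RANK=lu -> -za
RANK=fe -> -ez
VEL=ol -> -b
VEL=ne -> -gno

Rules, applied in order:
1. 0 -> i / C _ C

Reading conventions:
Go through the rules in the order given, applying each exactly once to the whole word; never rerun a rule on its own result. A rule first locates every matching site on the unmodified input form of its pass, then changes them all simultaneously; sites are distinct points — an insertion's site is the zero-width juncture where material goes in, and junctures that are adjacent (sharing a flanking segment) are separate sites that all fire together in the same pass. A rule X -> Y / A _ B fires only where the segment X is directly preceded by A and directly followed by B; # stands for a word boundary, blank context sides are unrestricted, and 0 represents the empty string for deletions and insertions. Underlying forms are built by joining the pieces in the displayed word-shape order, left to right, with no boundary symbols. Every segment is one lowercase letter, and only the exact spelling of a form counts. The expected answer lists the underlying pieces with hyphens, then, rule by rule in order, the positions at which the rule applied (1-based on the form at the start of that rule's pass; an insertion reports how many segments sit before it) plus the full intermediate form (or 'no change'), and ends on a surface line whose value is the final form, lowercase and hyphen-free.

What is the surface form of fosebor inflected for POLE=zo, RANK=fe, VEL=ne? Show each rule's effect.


underlying: fosebor-vi-ez-gno
1. 0 -> i / C _ C: inserts after position(s) 7, 11, 12: foseboriviezigino
surface: foseboriviezigino


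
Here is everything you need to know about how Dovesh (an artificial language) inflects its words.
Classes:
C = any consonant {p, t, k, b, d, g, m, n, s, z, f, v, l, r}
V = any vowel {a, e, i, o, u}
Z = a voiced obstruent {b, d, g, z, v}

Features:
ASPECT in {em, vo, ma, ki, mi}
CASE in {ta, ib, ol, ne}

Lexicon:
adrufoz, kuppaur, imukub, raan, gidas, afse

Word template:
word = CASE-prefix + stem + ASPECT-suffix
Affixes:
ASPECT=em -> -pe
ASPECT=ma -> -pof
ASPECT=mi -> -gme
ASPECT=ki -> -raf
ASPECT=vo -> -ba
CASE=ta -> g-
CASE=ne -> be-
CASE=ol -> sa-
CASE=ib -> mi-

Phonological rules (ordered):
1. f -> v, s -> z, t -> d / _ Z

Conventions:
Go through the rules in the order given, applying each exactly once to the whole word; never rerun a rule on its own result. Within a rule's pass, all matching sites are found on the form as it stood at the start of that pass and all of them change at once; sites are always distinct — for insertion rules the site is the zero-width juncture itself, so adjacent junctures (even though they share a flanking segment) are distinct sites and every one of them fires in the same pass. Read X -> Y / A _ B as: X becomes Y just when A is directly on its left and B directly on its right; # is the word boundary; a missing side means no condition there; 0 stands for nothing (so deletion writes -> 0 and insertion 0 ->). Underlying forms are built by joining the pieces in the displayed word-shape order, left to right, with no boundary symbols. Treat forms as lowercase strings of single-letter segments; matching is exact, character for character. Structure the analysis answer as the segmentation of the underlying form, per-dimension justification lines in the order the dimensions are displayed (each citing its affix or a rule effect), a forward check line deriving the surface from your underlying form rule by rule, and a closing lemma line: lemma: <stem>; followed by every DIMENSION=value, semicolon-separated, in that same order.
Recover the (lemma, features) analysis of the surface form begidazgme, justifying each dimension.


underlying: be-gidas-gme
ASPECT=mi - signalled by the affix -gme
CASE=ne - signalled by the affix be-
check: begidasgme -> begidazgme
lemma: gidas; ASPECT=mi; CASE=ne
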